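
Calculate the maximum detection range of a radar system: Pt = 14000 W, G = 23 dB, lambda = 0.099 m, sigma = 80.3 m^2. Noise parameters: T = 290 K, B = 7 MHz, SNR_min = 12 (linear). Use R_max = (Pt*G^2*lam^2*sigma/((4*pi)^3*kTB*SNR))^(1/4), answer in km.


G_lin = 10^(23/10) = 199.526231
R^4 = 14000 * 199.526231^2 * 0.099^2 * 80.3 / ((4*pi)^3 * 1.38e-23 * 290 * 7000000.0 * 12)
R^4 = 6.57549e17 m^4
R_max = (6.57549e17)^(1/4) = 28476.2 m = 28.5 km

28.5 km


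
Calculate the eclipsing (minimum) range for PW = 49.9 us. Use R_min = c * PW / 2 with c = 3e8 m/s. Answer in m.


R_min = 3e8 * 49.9e-6 / 2 = 7485.0 m

7485.0 m


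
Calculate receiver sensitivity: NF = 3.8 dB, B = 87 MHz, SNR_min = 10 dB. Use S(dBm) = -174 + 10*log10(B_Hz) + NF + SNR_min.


10*log10(87000000.0) = 79.4
S = -174 + 79.4 + 3.8 + 10 = -80.8 dBm

-80.8 dBm


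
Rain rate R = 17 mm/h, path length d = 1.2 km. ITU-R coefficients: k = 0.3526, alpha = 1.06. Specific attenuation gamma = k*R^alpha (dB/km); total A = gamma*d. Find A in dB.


gamma = 0.3526 * 17^1.06 = 7.104903 dB/km
A = 7.104903 * 1.2 = 8.53 dB

8.53 dB


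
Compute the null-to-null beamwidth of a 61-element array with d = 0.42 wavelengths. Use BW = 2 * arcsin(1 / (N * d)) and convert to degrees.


1/(N*d) = 1/(61*0.42) = 0.039032
BW = 2*arcsin(0.039032) = 4.5 degrees

4.5 degrees


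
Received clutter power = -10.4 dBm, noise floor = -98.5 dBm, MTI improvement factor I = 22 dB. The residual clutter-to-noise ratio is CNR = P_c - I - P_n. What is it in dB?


CNR = -10.4 - 22 - (-98.5) = 66.1 dB

66.1 dB


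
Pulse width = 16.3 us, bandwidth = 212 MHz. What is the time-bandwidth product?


TBP = 16.3 * 212 = 3455.6

3455.6


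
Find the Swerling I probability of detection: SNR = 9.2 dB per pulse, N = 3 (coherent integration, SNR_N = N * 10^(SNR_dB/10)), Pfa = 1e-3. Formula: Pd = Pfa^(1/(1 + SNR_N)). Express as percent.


SNR_lin = 10^(9.2/10) = 8.31764
SNR_N = 3 * 8.31764 = 24.95292
1/(1 + SNR_N) = 1/25.95292 = 0.0385313
Pd = (1e-3)^0.0385313 = 0.76631
Pd = 76.6%

76.6%


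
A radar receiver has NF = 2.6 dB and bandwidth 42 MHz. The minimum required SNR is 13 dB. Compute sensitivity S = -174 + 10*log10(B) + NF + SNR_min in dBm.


10*log10(42000000.0) = 76.23
S = -174 + 76.23 + 2.6 + 13 = -82.2 dBm

-82.2 dBm


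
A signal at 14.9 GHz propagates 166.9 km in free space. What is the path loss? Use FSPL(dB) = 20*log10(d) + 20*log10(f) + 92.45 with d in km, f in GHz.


20*log10(166.9) = 44.45
20*log10(14.9) = 23.46
FSPL = 160.4 dB

160.4 dB


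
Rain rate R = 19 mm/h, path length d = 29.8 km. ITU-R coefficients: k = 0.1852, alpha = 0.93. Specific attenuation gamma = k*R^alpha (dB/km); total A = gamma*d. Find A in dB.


gamma = 0.1852 * 19^0.93 = 2.863399 dB/km
A = 2.863399 * 29.8 = 85.33 dB

85.33 dB


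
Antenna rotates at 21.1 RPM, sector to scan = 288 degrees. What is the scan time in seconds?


t = 288 / (21.1 * 360) * 60 = 2.27 s

2.27 s


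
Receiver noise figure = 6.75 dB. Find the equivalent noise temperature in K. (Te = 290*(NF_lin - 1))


NF_lin = 10^(6.75/10) = 4.731513
Te = 290 * (4.731513 - 1) = 1082.1 K

1082.1 K


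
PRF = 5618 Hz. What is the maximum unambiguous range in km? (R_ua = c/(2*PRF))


R_ua = 3e8 / (2 * 5618) = 26699.9 m = 26.7 km

26.7 km


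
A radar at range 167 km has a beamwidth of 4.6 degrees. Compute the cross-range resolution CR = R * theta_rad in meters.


BW_rad = 0.080285146
CR = 167000 * 0.080285146 = 13407.6 m

13407.6 m


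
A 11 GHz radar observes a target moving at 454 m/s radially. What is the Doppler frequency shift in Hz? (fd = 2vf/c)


fd = 2 * 454 * 11000000000.0 / 3e8 = 33293.3 Hz

33293.3 Hz


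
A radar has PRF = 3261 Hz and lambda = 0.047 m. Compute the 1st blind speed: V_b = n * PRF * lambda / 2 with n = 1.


V_blind = 1 * 3261 * 0.047 / 2 = 76.6 m/s

76.6 m/s


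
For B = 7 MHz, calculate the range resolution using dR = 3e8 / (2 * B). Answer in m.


dR = 3e8 / (2 * 7000000.0) = 21.43 m

21.43 m


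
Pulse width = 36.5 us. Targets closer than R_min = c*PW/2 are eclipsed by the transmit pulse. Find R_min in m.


R_min = 3e8 * 36.5e-6 / 2 = 5475.0 m

5475.0 m


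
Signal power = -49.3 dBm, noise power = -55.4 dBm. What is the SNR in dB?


SNR = -49.3 - (-55.4) = 6.1 dB

6.1 dB


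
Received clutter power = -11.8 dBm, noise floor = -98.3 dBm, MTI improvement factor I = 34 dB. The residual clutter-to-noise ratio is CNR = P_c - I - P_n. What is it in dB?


CNR = -11.8 - 34 - (-98.3) = 52.5 dB

52.5 dB


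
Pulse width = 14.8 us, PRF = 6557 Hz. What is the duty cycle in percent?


DC = 14.8e-6 * 6557 * 100 = 9.7%

9.7%


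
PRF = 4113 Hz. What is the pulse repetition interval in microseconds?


PRI = 1/4113 = 0.0002431315 s = 243.1 us

243.1 us


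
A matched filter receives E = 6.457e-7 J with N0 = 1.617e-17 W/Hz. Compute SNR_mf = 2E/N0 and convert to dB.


SNR_lin = 2 * 6.457e-7 / 1.617e-17 = 7.986e10
SNR_dB = 10*log10(7.986e10) = 109.0 dB

109.0 dB


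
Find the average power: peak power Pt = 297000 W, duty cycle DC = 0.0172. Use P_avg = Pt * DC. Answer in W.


P_avg = 297000 * 0.0172 = 5108.4 W

5108.4 W


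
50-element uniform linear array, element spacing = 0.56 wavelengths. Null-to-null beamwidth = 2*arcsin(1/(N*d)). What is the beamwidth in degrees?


1/(N*d) = 1/(50*0.56) = 0.035714
BW = 2*arcsin(0.035714) = 4.1 degrees

4.1 degrees


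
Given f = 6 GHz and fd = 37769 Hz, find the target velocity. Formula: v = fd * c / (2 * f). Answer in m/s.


v = 37769 * 3e8 / (2 * 6000000000.0) = 944.2 m/s

944.2 m/s


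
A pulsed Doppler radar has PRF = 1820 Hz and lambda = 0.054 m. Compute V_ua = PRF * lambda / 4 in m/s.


V_ua = 1820 * 0.054 / 4 = 24.6 m/s

24.6 m/s


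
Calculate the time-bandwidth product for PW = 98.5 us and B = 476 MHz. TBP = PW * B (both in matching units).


TBP = 98.5 * 476 = 46886.0

46886.0


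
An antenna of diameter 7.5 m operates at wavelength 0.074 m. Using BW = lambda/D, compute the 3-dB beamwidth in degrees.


BW_rad = 0.074 / 7.5 = 0.009867
BW_deg = 0.57 degrees

0.57 degrees


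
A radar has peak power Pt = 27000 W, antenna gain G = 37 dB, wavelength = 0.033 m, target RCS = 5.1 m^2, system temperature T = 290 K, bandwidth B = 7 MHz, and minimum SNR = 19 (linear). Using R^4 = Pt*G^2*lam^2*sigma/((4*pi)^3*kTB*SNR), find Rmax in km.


G_lin = 10^(37/10) = 5011.872336
R^4 = 27000 * 5011.872336^2 * 0.033^2 * 5.1 / ((4*pi)^3 * 1.38e-23 * 290 * 7000000.0 * 19)
R^4 = 3.56618e18 m^4
R_max = (3.56618e18)^(1/4) = 43456.1 m = 43.5 km

43.5 km


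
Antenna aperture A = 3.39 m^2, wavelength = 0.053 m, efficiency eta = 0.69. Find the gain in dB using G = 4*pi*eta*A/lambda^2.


G_linear = 4*pi*0.69*3.39/0.053^2 = 10464.22
G_dB = 10*log10(10464.22) = 40.2 dB

40.2 dB


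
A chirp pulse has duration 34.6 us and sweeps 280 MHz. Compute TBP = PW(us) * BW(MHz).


TBP = 34.6 * 280 = 9688.0

9688.0


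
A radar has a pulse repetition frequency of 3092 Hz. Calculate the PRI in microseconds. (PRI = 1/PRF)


PRI = 1/3092 = 0.0003234153 s = 323.4 us

323.4 us


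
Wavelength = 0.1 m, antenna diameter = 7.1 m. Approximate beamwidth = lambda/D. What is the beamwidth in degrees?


BW_rad = 0.1 / 7.1 = 0.014085
BW_deg = 0.81 degrees

0.81 degrees


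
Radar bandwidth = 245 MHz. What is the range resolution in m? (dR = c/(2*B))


dR = 3e8 / (2 * 245000000.0) = 0.61 m

0.61 m


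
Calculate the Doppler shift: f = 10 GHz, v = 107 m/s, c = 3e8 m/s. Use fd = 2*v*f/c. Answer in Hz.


fd = 2 * 107 * 10000000000.0 / 3e8 = 7133.3 Hz

7133.3 Hz


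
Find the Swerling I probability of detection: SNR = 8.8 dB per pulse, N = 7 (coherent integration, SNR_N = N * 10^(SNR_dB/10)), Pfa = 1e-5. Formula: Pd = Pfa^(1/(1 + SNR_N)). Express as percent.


SNR_lin = 10^(8.8/10) = 7.58578
SNR_N = 7 * 7.58578 = 53.10046
1/(1 + SNR_N) = 1/54.10046 = 0.0184841
Pd = (1e-5)^0.0184841 = 0.80831
Pd = 80.8%

80.8%


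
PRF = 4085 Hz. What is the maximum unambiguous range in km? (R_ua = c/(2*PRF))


R_ua = 3e8 / (2 * 4085) = 36719.7 m = 36.7 km

36.7 km


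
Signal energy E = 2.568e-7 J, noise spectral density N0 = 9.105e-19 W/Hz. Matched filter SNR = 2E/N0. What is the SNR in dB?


SNR_lin = 2 * 2.568e-7 / 9.105e-19 = 5.641e11
SNR_dB = 10*log10(5.641e11) = 117.5 dB

117.5 dB


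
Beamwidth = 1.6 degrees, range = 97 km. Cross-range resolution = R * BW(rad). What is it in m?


BW_rad = 0.027925268
CR = 97000 * 0.027925268 = 2708.8 m

2708.8 m


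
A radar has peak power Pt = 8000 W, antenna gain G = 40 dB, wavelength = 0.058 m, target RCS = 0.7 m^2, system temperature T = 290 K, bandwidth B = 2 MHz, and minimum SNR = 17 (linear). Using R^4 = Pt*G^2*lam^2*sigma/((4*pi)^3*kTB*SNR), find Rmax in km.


G_lin = 10^(40/10) = 10000.0
R^4 = 8000 * 10000.0^2 * 0.058^2 * 0.7 / ((4*pi)^3 * 1.38e-23 * 290 * 2000000.0 * 17)
R^4 = 6.97683e18 m^4
R_max = (6.97683e18)^(1/4) = 51394.3 m = 51.4 km

51.4 km


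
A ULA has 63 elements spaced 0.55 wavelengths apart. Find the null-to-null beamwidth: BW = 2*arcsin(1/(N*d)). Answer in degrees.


1/(N*d) = 1/(63*0.55) = 0.02886
BW = 2*arcsin(0.02886) = 3.3 degrees

3.3 degrees


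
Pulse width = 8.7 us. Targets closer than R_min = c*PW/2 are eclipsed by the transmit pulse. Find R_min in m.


R_min = 3e8 * 8.7e-6 / 2 = 1305.0 m

1305.0 m


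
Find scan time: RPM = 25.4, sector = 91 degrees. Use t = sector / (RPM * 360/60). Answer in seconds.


t = 91 / (25.4 * 360) * 60 = 0.6 s

0.6 s


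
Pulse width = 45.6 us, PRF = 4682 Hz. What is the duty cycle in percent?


DC = 45.6e-6 * 4682 * 100 = 21.35%

21.35%


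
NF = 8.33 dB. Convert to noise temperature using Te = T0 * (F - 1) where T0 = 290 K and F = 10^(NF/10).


NF_lin = 10^(8.33/10) = 6.807694
Te = 290 * (6.807694 - 1) = 1684.2 K

1684.2 K


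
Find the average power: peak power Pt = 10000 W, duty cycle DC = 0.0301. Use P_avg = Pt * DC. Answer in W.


P_avg = 10000 * 0.0301 = 301.0 W

301.0 W


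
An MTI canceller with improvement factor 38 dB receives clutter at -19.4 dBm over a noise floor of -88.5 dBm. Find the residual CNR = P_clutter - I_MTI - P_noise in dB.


CNR = -19.4 - 38 - (-88.5) = 31.1 dB

31.1 dB


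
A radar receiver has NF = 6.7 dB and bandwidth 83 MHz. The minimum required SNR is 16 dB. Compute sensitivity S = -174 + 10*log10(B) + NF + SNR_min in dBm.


10*log10(83000000.0) = 79.19
S = -174 + 79.19 + 6.7 + 16 = -72.1 dBm

-72.1 dBm


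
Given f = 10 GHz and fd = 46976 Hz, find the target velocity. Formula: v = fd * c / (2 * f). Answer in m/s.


v = 46976 * 3e8 / (2 * 10000000000.0) = 704.6 m/s

704.6 m/s


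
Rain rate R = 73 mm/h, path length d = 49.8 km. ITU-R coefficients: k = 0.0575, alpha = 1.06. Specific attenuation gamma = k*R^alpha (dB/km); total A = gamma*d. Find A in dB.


gamma = 0.0575 * 73^1.06 = 5.429878 dB/km
A = 5.429878 * 49.8 = 270.41 dB

270.41 dB


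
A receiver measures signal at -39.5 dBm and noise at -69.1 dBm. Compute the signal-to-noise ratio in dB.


SNR = -39.5 - (-69.1) = 29.6 dB

29.6 dB


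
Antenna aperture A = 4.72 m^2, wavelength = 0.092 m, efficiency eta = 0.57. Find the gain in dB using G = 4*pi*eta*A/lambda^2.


G_linear = 4*pi*0.57*4.72/0.092^2 = 3994.4
G_dB = 10*log10(3994.4) = 36.0 dB

36.0 dB


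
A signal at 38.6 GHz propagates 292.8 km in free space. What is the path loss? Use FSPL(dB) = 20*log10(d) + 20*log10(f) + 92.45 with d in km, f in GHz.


20*log10(292.8) = 49.33
20*log10(38.6) = 31.73
FSPL = 173.5 dB

173.5 dB


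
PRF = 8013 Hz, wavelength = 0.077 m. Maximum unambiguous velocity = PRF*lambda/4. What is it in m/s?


V_ua = 8013 * 0.077 / 4 = 154.3 m/s

154.3 m/s


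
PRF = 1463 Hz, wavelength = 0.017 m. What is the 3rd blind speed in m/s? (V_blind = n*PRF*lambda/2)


V_blind = 3 * 1463 * 0.017 / 2 = 37.3 m/s

37.3 m/s


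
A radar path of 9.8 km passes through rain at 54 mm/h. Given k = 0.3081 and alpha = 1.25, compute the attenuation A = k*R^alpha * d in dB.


gamma = 0.3081 * 54^1.25 = 45.100764 dB/km
A = 45.100764 * 9.8 = 441.99 dB

441.99 dB


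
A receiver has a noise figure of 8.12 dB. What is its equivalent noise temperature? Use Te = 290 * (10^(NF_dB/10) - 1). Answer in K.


NF_lin = 10^(8.12/10) = 6.486344
Te = 290 * (6.486344 - 1) = 1591.0 K

1591.0 K


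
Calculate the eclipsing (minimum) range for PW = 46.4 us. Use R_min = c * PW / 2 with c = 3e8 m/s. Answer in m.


R_min = 3e8 * 46.4e-6 / 2 = 6960.0 m

6960.0 m


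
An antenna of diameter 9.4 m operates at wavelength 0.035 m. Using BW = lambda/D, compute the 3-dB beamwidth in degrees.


BW_rad = 0.035 / 9.4 = 0.003723
BW_deg = 0.21 degrees

0.21 degrees


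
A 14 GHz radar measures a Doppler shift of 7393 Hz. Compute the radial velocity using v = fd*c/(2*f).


v = 7393 * 3e8 / (2 * 14000000000.0) = 79.2 m/s

79.2 m/s


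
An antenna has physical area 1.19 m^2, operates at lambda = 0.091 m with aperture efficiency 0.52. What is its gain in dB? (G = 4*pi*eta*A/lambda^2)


G_linear = 4*pi*0.52*1.19/0.091^2 = 939.03
G_dB = 10*log10(939.03) = 29.7 dB

29.7 dB


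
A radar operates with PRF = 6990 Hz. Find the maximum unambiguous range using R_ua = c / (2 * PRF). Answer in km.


R_ua = 3e8 / (2 * 6990) = 21459.2 m = 21.5 km

21.5 km


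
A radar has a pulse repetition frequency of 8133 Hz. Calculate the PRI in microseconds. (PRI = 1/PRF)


PRI = 1/8133 = 0.0001229559 s = 123.0 us

123.0 us


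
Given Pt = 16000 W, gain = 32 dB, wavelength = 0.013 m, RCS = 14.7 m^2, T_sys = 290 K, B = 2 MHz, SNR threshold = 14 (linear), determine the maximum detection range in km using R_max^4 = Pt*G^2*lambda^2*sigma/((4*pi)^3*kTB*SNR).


G_lin = 10^(32/10) = 1584.893192
R^4 = 16000 * 1584.893192^2 * 0.013^2 * 14.7 / ((4*pi)^3 * 1.38e-23 * 290 * 2000000.0 * 14)
R^4 = 4.49013e17 m^4
R_max = (4.49013e17)^(1/4) = 25886.0 m = 25.9 km

25.9 km


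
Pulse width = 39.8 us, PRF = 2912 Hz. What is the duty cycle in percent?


DC = 39.8e-6 * 2912 * 100 = 11.59%

11.59%


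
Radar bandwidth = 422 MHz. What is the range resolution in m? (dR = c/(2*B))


dR = 3e8 / (2 * 422000000.0) = 0.36 m

0.36 m


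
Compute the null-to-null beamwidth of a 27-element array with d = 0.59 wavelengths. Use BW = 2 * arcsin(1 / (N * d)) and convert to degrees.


1/(N*d) = 1/(27*0.59) = 0.062775
BW = 2*arcsin(0.062775) = 7.2 degrees

7.2 degrees


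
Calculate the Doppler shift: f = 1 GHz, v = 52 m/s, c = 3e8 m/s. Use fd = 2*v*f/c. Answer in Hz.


fd = 2 * 52 * 1000000000.0 / 3e8 = 346.7 Hz

346.7 Hz


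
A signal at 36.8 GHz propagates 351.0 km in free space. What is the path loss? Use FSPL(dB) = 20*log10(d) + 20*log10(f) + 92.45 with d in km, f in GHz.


20*log10(351.0) = 50.91
20*log10(36.8) = 31.32
FSPL = 174.7 dB

174.7 dB


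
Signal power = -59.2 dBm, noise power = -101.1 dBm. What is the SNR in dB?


SNR = -59.2 - (-101.1) = 41.9 dB

41.9 dB


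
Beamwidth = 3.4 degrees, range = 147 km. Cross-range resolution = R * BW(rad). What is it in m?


BW_rad = 0.059341195
CR = 147000 * 0.059341195 = 8723.2 m

8723.2 m


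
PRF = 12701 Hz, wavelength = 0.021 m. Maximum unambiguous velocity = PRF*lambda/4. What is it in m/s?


V_ua = 12701 * 0.021 / 4 = 66.7 m/s

66.7 m/s


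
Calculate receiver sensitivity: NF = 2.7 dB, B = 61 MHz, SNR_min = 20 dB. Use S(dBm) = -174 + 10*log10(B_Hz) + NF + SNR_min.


10*log10(61000000.0) = 77.85
S = -174 + 77.85 + 2.7 + 20 = -73.4 dBm

-73.4 dBm


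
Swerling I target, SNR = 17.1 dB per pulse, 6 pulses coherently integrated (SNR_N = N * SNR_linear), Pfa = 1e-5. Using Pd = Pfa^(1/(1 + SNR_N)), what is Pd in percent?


SNR_lin = 10^(17.1/10) = 51.28614
SNR_N = 6 * 51.28614 = 307.71684
1/(1 + SNR_N) = 1/308.71684 = 0.0032392
Pd = (1e-5)^0.0032392 = 0.96339
Pd = 96.3%

96.3%


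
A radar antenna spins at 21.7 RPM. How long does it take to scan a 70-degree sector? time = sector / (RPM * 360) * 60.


t = 70 / (21.7 * 360) * 60 = 0.54 s

0.54 s


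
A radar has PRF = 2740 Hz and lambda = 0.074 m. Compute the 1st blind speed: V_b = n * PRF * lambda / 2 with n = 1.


V_blind = 1 * 2740 * 0.074 / 2 = 101.4 m/s

101.4 m/s


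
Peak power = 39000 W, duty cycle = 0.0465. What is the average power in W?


P_avg = 39000 * 0.0465 = 1813.5 W

1813.5 W


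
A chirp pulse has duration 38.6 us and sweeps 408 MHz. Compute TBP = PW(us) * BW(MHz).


TBP = 38.6 * 408 = 15748.8

15748.8


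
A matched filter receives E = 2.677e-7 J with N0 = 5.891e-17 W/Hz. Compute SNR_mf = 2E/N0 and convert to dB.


SNR_lin = 2 * 2.677e-7 / 5.891e-17 = 9.088e9
SNR_dB = 10*log10(9.088e9) = 99.6 dB

99.6 dB


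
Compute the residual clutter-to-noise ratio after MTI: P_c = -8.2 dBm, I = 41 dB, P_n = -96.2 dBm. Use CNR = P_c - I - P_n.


CNR = -8.2 - 41 - (-96.2) = 47.0 dB

47.0 dB


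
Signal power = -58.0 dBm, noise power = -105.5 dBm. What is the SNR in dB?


SNR = -58.0 - (-105.5) = 47.5 dB

47.5 dB


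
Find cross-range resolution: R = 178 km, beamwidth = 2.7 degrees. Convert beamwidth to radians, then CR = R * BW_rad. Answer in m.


BW_rad = 0.04712389
CR = 178000 * 0.04712389 = 8388.1 m

8388.1 m


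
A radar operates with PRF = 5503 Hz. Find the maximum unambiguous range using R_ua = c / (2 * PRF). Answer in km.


R_ua = 3e8 / (2 * 5503) = 27257.9 m = 27.3 km

27.3 km


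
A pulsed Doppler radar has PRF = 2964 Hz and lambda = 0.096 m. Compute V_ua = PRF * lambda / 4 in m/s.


V_ua = 2964 * 0.096 / 4 = 71.1 m/s

71.1 m/s


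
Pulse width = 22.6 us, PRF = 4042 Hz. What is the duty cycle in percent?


DC = 22.6e-6 * 4042 * 100 = 9.13%

9.13%


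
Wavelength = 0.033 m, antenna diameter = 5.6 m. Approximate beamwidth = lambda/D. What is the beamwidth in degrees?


BW_rad = 0.033 / 5.6 = 0.005893
BW_deg = 0.34 degrees

0.34 degrees


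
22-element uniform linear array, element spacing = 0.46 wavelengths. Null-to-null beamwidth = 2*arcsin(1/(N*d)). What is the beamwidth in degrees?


1/(N*d) = 1/(22*0.46) = 0.098814
BW = 2*arcsin(0.098814) = 11.3 degrees

11.3 degrees


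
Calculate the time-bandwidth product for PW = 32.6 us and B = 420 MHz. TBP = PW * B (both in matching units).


TBP = 32.6 * 420 = 13692.0

13692.0


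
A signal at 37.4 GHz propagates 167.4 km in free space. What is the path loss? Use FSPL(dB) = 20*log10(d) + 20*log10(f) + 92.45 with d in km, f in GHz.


20*log10(167.4) = 44.48
20*log10(37.4) = 31.46
FSPL = 168.4 dB

168.4 dB


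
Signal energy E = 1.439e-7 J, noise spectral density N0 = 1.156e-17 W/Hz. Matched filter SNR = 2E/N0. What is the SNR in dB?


SNR_lin = 2 * 1.439e-7 / 1.156e-17 = 2.49e10
SNR_dB = 10*log10(2.49e10) = 104.0 dB

104.0 dB


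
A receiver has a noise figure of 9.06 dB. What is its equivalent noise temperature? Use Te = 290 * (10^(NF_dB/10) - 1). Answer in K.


NF_lin = 10^(9.06/10) = 8.053784
Te = 290 * (8.053784 - 1) = 2045.6 K

2045.6 K


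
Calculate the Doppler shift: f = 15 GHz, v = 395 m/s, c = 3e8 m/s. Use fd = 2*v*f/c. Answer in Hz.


fd = 2 * 395 * 15000000000.0 / 3e8 = 39500.0 Hz

39500.0 Hz


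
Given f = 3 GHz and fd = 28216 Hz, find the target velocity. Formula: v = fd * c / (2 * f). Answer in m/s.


v = 28216 * 3e8 / (2 * 3000000000.0) = 1410.8 m/s

1410.8 m/s


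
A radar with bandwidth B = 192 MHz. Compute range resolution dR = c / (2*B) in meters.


dR = 3e8 / (2 * 192000000.0) = 0.78 m

0.78 m


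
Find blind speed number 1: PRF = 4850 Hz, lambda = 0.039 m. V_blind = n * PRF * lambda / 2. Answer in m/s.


V_blind = 1 * 4850 * 0.039 / 2 = 94.6 m/s

94.6 m/s


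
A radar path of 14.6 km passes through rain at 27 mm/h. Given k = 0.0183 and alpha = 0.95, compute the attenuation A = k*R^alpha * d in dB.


gamma = 0.0183 * 27^0.95 = 0.419031 dB/km
A = 0.419031 * 14.6 = 6.12 dB

6.12 dB


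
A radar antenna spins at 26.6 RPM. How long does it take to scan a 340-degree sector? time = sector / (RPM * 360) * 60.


t = 340 / (26.6 * 360) * 60 = 2.13 s

2.13 s


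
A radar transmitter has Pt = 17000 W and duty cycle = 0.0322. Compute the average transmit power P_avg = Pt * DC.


P_avg = 17000 * 0.0322 = 547.4 W

547.4 W


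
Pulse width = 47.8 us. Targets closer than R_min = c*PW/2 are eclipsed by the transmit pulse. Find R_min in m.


R_min = 3e8 * 47.8e-6 / 2 = 7170.0 m

7170.0 m


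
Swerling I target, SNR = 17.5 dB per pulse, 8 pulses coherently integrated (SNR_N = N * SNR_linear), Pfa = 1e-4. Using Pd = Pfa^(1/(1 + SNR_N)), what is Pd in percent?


SNR_lin = 10^(17.5/10) = 56.23413
SNR_N = 8 * 56.23413 = 449.87304
1/(1 + SNR_N) = 1/450.87304 = 0.0022179
Pd = (1e-4)^0.0022179 = 0.97978
Pd = 98.0%

98.0%


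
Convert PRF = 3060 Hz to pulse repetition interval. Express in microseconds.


PRI = 1/3060 = 0.0003267974 s = 326.8 us

326.8 us


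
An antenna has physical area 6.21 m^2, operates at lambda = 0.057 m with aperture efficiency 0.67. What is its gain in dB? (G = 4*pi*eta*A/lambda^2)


G_linear = 4*pi*0.67*6.21/0.057^2 = 16092.61
G_dB = 10*log10(16092.61) = 42.1 dB

42.1 dB


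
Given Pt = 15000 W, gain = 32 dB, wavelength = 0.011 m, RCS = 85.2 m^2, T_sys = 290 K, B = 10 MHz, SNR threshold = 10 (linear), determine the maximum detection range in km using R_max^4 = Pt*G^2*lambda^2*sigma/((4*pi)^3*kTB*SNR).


G_lin = 10^(32/10) = 1584.893192
R^4 = 15000 * 1584.893192^2 * 0.011^2 * 85.2 / ((4*pi)^3 * 1.38e-23 * 290 * 10000000.0 * 10)
R^4 = 4.89113e17 m^4
R_max = (4.89113e17)^(1/4) = 26445.5 m = 26.4 km

26.4 km


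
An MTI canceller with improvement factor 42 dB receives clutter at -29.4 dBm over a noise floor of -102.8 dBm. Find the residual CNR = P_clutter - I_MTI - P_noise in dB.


CNR = -29.4 - 42 - (-102.8) = 31.4 dB

31.4 dB


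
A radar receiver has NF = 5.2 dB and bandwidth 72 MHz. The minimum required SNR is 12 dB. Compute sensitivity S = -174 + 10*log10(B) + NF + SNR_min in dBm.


10*log10(72000000.0) = 78.57
S = -174 + 78.57 + 5.2 + 12 = -78.2 dBm

-78.2 dBm


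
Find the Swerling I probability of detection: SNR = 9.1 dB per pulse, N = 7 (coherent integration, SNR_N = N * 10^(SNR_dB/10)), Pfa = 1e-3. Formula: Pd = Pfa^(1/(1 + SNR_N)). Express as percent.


SNR_lin = 10^(9.1/10) = 8.12831
SNR_N = 7 * 8.12831 = 56.89817
1/(1 + SNR_N) = 1/57.89817 = 0.0172717
Pd = (1e-3)^0.0172717 = 0.88753
Pd = 88.8%

88.8%


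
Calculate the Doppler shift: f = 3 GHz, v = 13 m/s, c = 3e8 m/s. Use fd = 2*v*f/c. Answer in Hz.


fd = 2 * 13 * 3000000000.0 / 3e8 = 260.0 Hz

260.0 Hz


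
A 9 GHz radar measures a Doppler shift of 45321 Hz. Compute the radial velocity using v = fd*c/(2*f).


v = 45321 * 3e8 / (2 * 9000000000.0) = 755.4 m/s

755.4 m/s


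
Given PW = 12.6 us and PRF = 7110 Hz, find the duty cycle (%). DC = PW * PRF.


DC = 12.6e-6 * 7110 * 100 = 8.96%

8.96%


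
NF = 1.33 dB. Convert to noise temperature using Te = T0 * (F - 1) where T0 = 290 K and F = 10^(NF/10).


NF_lin = 10^(1.33/10) = 1.358313
Te = 290 * (1.358313 - 1) = 103.9 K

103.9 K


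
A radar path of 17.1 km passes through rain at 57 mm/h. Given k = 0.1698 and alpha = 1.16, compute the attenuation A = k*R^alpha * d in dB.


gamma = 0.1698 * 57^1.16 = 18.482151 dB/km
A = 18.482151 * 17.1 = 316.04 dB

316.04 dB


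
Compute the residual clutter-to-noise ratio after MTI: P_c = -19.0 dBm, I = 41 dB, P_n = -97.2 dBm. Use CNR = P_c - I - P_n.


CNR = -19.0 - 41 - (-97.2) = 37.2 dB

37.2 dB


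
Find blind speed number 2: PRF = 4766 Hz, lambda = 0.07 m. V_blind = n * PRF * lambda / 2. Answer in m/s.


V_blind = 2 * 4766 * 0.07 / 2 = 333.6 m/s

333.6 m/s


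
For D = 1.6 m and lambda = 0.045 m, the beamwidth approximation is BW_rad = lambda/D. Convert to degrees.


BW_rad = 0.045 / 1.6 = 0.028125
BW_deg = 1.61 degrees

1.61 degrees


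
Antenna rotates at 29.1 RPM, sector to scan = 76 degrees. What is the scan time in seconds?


t = 76 / (29.1 * 360) * 60 = 0.44 s

0.44 s


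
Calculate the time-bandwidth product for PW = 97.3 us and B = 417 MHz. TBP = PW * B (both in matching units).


TBP = 97.3 * 417 = 40574.1

40574.1


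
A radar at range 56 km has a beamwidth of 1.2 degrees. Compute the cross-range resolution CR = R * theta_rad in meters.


BW_rad = 0.020943951
CR = 56000 * 0.020943951 = 1172.9 m

1172.9 m


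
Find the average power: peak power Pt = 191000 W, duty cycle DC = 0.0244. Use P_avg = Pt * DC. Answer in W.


P_avg = 191000 * 0.0244 = 4660.4 W

4660.4 W


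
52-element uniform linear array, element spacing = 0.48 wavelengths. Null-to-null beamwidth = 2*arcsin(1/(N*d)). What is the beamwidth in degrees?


1/(N*d) = 1/(52*0.48) = 0.040064
BW = 2*arcsin(0.040064) = 4.6 degrees

4.6 degrees


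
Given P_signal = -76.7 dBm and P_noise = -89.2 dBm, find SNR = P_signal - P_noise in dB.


SNR = -76.7 - (-89.2) = 12.5 dB

12.5 dB


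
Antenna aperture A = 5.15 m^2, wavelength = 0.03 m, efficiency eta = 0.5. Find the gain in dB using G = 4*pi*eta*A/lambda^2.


G_linear = 4*pi*0.5*5.15/0.03^2 = 35953.78
G_dB = 10*log10(35953.78) = 45.6 dB

45.6 dB


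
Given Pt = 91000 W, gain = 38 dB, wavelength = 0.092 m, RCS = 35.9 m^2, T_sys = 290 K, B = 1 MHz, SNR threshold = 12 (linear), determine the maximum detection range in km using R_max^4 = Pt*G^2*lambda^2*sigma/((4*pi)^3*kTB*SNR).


G_lin = 10^(38/10) = 6309.573445
R^4 = 91000 * 6309.573445^2 * 0.092^2 * 35.9 / ((4*pi)^3 * 1.38e-23 * 290 * 1000000.0 * 12)
R^4 = 1.15511e22 m^4
R_max = (1.15511e22)^(1/4) = 327835.4 m = 327.8 km

327.8 km


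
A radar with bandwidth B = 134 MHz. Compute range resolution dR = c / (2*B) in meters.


dR = 3e8 / (2 * 134000000.0) = 1.12 m

1.12 m


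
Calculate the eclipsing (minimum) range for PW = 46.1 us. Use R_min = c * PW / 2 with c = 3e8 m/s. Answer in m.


R_min = 3e8 * 46.1e-6 / 2 = 6915.0 m

6915.0 m


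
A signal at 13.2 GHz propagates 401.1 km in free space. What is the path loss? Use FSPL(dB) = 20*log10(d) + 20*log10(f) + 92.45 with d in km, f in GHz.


20*log10(401.1) = 52.07
20*log10(13.2) = 22.41
FSPL = 166.9 dB

166.9 dB


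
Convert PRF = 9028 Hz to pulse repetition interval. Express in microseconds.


PRI = 1/9028 = 0.0001107665 s = 110.8 us

110.8 us


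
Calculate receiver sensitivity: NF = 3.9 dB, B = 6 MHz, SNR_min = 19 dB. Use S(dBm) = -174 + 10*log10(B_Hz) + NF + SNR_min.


10*log10(6000000.0) = 67.78
S = -174 + 67.78 + 3.9 + 19 = -83.3 dBm

-83.3 dBm


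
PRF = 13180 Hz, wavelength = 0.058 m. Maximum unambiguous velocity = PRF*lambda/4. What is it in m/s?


V_ua = 13180 * 0.058 / 4 = 191.1 m/s

191.1 m/s


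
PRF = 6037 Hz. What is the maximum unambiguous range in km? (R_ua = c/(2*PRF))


R_ua = 3e8 / (2 * 6037) = 24846.8 m = 24.8 km

24.8 km


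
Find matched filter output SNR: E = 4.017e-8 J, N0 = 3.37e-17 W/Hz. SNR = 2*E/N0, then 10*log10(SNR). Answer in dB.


SNR_lin = 2 * 4.017e-8 / 3.37e-17 = 2.384e9
SNR_dB = 10*log10(2.384e9) = 93.8 dB

93.8 dB


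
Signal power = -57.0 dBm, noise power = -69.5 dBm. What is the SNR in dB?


SNR = -57.0 - (-69.5) = 12.5 dB

12.5 dB


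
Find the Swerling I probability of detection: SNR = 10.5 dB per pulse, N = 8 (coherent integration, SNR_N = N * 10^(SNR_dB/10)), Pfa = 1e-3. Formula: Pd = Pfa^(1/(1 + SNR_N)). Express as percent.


SNR_lin = 10^(10.5/10) = 11.22018
SNR_N = 8 * 11.22018 = 89.76144
1/(1 + SNR_N) = 1/90.76144 = 0.0110179
Pd = (1e-3)^0.0110179 = 0.92672
Pd = 92.7%

92.7%


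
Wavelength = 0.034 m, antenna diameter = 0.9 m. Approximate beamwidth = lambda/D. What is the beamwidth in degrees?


BW_rad = 0.034 / 0.9 = 0.037778
BW_deg = 2.16 degrees

2.16 degrees


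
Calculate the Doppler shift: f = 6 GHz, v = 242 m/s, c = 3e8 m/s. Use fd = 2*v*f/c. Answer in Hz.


fd = 2 * 242 * 6000000000.0 / 3e8 = 9680.0 Hz

9680.0 Hz


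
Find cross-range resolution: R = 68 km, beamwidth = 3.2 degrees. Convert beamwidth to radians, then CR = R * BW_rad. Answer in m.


BW_rad = 0.055850536
CR = 68000 * 0.055850536 = 3797.8 m

3797.8 m


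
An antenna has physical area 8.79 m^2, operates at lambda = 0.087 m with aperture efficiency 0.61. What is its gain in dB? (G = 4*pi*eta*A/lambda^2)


G_linear = 4*pi*0.61*8.79/0.087^2 = 8902.05
G_dB = 10*log10(8902.05) = 39.5 dB

39.5 dB


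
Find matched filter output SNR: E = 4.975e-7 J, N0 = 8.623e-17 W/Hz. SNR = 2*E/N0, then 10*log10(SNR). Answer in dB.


SNR_lin = 2 * 4.975e-7 / 8.623e-17 = 1.154e10
SNR_dB = 10*log10(1.154e10) = 100.6 dB

100.6 dB


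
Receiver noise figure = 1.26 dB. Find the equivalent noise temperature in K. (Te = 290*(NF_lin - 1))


NF_lin = 10^(1.26/10) = 1.336596
Te = 290 * (1.336596 - 1) = 97.6 K

97.6 K


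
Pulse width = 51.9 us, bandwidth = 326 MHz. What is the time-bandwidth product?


TBP = 51.9 * 326 = 16919.4

16919.4


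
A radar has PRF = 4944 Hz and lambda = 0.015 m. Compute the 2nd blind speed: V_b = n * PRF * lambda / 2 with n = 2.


V_blind = 2 * 4944 * 0.015 / 2 = 74.2 m/s

74.2 m/s


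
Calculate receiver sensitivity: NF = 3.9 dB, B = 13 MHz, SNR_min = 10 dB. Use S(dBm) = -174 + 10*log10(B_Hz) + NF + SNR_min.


10*log10(13000000.0) = 71.14
S = -174 + 71.14 + 3.9 + 10 = -89.0 dBm

-89.0 dBm


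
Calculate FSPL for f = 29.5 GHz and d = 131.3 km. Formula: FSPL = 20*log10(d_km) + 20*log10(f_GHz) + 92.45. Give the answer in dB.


20*log10(131.3) = 42.37
20*log10(29.5) = 29.4
FSPL = 164.2 dB

164.2 dB


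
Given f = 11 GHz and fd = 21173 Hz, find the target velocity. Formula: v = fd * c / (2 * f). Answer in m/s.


v = 21173 * 3e8 / (2 * 11000000000.0) = 288.7 m/s

288.7 m/s


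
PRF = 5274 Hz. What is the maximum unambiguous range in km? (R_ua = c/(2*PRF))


R_ua = 3e8 / (2 * 5274) = 28441.4 m = 28.4 km

28.4 km


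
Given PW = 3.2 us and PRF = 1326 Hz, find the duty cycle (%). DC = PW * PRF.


DC = 3.2e-6 * 1326 * 100 = 0.42%

0.42%


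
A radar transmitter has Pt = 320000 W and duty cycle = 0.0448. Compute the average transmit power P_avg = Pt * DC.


P_avg = 320000 * 0.0448 = 14336.0 W

14336.0 W


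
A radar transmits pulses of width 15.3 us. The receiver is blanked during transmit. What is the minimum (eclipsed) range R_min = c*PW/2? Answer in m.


R_min = 3e8 * 15.3e-6 / 2 = 2295.0 m

2295.0 m


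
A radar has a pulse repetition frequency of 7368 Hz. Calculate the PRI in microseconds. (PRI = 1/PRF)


PRI = 1/7368 = 0.000135722 s = 135.7 us

135.7 us


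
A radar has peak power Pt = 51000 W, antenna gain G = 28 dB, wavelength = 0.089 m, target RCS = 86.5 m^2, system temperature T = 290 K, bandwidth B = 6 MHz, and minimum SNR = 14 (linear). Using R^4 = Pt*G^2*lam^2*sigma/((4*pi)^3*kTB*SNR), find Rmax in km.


G_lin = 10^(28/10) = 630.957344
R^4 = 51000 * 630.957344^2 * 0.089^2 * 86.5 / ((4*pi)^3 * 1.38e-23 * 290 * 6000000.0 * 14)
R^4 = 2.08536e19 m^4
R_max = (2.08536e19)^(1/4) = 67576.4 m = 67.6 km

67.6 km


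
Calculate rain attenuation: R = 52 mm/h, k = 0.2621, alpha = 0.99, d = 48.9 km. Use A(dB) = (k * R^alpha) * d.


gamma = 0.2621 * 52^0.99 = 13.101178 dB/km
A = 13.101178 * 48.9 = 640.65 dB

640.65 dB


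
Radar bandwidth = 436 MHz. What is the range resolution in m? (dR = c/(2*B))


dR = 3e8 / (2 * 436000000.0) = 0.34 m

0.34 m


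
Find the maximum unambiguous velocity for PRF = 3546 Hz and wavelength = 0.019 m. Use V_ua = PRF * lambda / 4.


V_ua = 3546 * 0.019 / 4 = 16.8 m/s

16.8 m/s


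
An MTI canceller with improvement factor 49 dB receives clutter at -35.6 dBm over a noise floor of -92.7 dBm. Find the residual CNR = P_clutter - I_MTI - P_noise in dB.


CNR = -35.6 - 49 - (-92.7) = 8.1 dB

8.1 dB


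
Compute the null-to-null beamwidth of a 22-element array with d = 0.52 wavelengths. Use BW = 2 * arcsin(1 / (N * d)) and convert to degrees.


1/(N*d) = 1/(22*0.52) = 0.087413
BW = 2*arcsin(0.087413) = 10.0 degrees

10.0 degrees


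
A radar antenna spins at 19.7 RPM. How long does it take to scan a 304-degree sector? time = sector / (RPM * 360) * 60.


t = 304 / (19.7 * 360) * 60 = 2.57 s

2.57 s


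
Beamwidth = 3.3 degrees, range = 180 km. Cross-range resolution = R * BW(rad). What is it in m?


BW_rad = 0.057595865
CR = 180000 * 0.057595865 = 10367.3 m

10367.3 m


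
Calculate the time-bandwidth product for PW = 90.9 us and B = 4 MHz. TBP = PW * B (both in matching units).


TBP = 90.9 * 4 = 363.6

363.6


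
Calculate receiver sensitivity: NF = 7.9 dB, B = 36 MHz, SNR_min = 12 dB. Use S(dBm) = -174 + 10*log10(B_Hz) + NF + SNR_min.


10*log10(36000000.0) = 75.56
S = -174 + 75.56 + 7.9 + 12 = -78.5 dBm

-78.5 dBm


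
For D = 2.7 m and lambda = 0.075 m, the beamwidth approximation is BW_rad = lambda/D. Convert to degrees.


BW_rad = 0.075 / 2.7 = 0.027778
BW_deg = 1.59 degrees

1.59 degrees


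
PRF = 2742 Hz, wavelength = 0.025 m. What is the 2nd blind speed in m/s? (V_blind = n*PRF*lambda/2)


V_blind = 2 * 2742 * 0.025 / 2 = 68.6 m/s

68.6 m/s


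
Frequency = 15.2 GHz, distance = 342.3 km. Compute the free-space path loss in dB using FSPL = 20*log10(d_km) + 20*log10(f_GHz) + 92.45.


20*log10(342.3) = 50.69
20*log10(15.2) = 23.64
FSPL = 166.8 dB

166.8 dB


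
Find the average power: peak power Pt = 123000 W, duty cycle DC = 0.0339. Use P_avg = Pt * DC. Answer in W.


P_avg = 123000 * 0.0339 = 4169.7 W

4169.7 W


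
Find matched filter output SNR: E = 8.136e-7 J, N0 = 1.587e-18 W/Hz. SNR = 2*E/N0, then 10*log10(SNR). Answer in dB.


SNR_lin = 2 * 8.136e-7 / 1.587e-18 = 1.025e12
SNR_dB = 10*log10(1.025e12) = 120.1 dB

120.1 dB


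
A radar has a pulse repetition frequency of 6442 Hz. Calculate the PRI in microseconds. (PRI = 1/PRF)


PRI = 1/6442 = 0.0001552313 s = 155.2 us

155.2 us


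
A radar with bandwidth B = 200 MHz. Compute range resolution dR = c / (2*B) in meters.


dR = 3e8 / (2 * 200000000.0) = 0.75 m

0.75 m


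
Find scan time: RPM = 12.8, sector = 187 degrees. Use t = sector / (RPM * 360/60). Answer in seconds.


t = 187 / (12.8 * 360) * 60 = 2.43 s

2.43 s


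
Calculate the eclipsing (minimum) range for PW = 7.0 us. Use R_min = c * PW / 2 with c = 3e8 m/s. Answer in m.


R_min = 3e8 * 7.0e-6 / 2 = 1050.0 m

1050.0 m


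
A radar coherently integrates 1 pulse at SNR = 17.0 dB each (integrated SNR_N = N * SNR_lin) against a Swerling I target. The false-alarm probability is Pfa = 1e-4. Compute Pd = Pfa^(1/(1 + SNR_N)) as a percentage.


SNR_lin = 10^(17.0/10) = 50.11872
SNR_N = 1 * 50.11872 = 50.11872
1/(1 + SNR_N) = 1/51.11872 = 0.0195623
Pd = (1e-4)^0.0195623 = 0.83512
Pd = 83.5%

83.5%


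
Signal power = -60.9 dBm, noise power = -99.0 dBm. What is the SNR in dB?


SNR = -60.9 - (-99.0) = 38.1 dB

38.1 dB


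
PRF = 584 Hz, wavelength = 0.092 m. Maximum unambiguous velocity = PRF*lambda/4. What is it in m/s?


V_ua = 584 * 0.092 / 4 = 13.4 m/s

13.4 m/s


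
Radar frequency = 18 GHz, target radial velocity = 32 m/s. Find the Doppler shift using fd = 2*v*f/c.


fd = 2 * 32 * 18000000000.0 / 3e8 = 3840.0 Hz

3840.0 Hz


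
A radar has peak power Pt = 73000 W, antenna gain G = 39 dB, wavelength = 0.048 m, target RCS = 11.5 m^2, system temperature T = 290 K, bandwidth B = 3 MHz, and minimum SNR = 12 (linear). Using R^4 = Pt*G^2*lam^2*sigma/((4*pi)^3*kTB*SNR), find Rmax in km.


G_lin = 10^(39/10) = 7943.282347
R^4 = 73000 * 7943.282347^2 * 0.048^2 * 11.5 / ((4*pi)^3 * 1.38e-23 * 290 * 3000000.0 * 12)
R^4 = 4.26868e20 m^4
R_max = (4.26868e20)^(1/4) = 143738.6 m = 143.7 km

143.7 km


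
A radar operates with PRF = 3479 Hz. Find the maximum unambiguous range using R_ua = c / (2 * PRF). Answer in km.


R_ua = 3e8 / (2 * 3479) = 43115.8 m = 43.1 km

43.1 km


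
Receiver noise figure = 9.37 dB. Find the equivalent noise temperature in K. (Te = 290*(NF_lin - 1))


NF_lin = 10^(9.37/10) = 8.649679
Te = 290 * (8.649679 - 1) = 2218.4 K

2218.4 K


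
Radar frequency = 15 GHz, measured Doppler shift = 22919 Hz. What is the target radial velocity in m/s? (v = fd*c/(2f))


v = 22919 * 3e8 / (2 * 15000000000.0) = 229.2 m/s

229.2 m/s


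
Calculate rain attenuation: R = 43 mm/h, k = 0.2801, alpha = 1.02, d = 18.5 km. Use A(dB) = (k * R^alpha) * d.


gamma = 0.2801 * 43^1.02 = 12.985268 dB/km
A = 12.985268 * 18.5 = 240.23 dB

240.23 dB


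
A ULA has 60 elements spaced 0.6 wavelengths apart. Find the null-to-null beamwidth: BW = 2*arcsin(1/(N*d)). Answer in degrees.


1/(N*d) = 1/(60*0.6) = 0.027778
BW = 2*arcsin(0.027778) = 3.2 degrees

3.2 degrees


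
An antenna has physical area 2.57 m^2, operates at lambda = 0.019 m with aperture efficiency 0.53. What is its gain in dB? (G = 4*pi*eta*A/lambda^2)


G_linear = 4*pi*0.53*2.57/0.019^2 = 47414.55
G_dB = 10*log10(47414.55) = 46.8 dB

46.8 dB


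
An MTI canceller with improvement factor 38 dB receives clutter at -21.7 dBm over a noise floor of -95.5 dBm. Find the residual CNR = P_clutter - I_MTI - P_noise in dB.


CNR = -21.7 - 38 - (-95.5) = 35.8 dB

35.8 dB


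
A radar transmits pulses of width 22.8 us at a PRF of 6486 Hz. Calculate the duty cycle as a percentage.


DC = 22.8e-6 * 6486 * 100 = 14.79%

14.79%


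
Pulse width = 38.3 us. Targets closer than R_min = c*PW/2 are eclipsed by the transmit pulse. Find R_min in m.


R_min = 3e8 * 38.3e-6 / 2 = 5745.0 m

5745.0 m


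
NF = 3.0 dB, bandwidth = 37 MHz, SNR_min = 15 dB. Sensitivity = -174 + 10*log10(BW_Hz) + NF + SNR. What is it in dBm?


10*log10(37000000.0) = 75.68
S = -174 + 75.68 + 3.0 + 15 = -80.3 dBm

-80.3 dBm


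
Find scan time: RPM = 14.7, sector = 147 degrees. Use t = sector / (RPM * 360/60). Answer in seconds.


t = 147 / (14.7 * 360) * 60 = 1.67 s

1.67 s


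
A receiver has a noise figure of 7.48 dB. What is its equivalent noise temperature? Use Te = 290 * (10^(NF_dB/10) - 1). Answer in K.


NF_lin = 10^(7.48/10) = 5.597576
Te = 290 * (5.597576 - 1) = 1333.3 K

1333.3 K


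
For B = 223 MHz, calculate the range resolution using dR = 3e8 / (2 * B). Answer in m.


dR = 3e8 / (2 * 223000000.0) = 0.67 m

0.67 m


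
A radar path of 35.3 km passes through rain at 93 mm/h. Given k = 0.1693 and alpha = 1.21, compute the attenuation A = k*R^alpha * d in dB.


gamma = 0.1693 * 93^1.21 = 40.786959 dB/km
A = 40.786959 * 35.3 = 1439.78 dB

1439.78 dB


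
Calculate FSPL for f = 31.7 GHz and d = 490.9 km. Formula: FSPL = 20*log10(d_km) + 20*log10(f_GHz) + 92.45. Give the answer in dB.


20*log10(490.9) = 53.82
20*log10(31.7) = 30.02
FSPL = 176.3 dB

176.3 dB


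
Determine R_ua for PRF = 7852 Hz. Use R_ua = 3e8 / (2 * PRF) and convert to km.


R_ua = 3e8 / (2 * 7852) = 19103.4 m = 19.1 km

19.1 km


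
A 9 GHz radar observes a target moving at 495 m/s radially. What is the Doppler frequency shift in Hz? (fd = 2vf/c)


fd = 2 * 495 * 9000000000.0 / 3e8 = 29700.0 Hz

29700.0 Hz


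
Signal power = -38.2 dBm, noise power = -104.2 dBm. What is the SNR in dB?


SNR = -38.2 - (-104.2) = 66.0 dB

66.0 dB


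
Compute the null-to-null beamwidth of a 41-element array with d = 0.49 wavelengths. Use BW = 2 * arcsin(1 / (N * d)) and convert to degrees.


1/(N*d) = 1/(41*0.49) = 0.049776
BW = 2*arcsin(0.049776) = 5.7 degrees

5.7 degrees


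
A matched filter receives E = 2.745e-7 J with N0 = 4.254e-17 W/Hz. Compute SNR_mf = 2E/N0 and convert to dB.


SNR_lin = 2 * 2.745e-7 / 4.254e-17 = 1.291e10
SNR_dB = 10*log10(1.291e10) = 101.1 dB

101.1 dB
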